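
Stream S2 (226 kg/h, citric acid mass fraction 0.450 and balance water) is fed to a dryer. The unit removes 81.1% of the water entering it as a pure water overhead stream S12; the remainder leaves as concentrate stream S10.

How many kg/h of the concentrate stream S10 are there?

water entering = 226×0.550 = 124.3 kg/h; overhead removed = 0.811×124.3 = 100.81 kg/h.
Concentrate = 226 − 100.81 = 125.19 kg/h.

125.2 kg/h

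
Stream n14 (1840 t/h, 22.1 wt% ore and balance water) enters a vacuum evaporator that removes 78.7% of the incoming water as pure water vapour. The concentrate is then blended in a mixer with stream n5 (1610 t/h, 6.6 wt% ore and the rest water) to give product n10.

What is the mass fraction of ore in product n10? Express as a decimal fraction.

0.221

Vapour removed = 0.787×0.779×1840 = 1128.1 t/h; concentrate = 711.95 t/h.
ore reaching the mixer = 406.64 (from concentrate) + 1610×0.066 = 512.9 t/h.
Product flow = 711.95 + 1610 = 2321.9 t/h; ore fraction = 0.221.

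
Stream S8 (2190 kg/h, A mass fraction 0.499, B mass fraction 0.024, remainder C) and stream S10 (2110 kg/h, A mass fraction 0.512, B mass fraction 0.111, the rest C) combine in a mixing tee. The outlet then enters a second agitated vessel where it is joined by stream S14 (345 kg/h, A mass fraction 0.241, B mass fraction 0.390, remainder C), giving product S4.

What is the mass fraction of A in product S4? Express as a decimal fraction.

Overall, product flow = 4645 kg/h.
A in = 2190×0.499 + 2110×0.512 + 345×0.241 = 2256.3 kg/h.
A fraction in S4 = 0.486.

0.486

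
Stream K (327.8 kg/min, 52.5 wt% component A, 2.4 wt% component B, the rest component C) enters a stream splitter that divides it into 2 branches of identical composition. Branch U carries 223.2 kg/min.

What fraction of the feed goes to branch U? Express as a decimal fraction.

Fraction to U = 223.2/327.8 = 0.6809.

0.681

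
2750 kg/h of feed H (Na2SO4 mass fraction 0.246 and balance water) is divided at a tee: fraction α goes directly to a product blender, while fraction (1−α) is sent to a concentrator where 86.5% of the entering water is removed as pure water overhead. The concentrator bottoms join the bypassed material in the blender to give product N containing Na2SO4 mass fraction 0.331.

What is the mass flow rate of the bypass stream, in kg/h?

1667 kg/h

All 2750×0.246 = 676.5 kg/h of Na2SO4 reaches N, so N = 676.5/0.331 = 2043.8 kg/h and vapour = 706.19 kg/h.
The evaporator receives (1−α)·2750 of feed at 0.754 water and removes 0.865 of that water:
0.865×0.754×(1−α)×2750 = 706.19
(1−α) = 706.19/1793.6 = 0.3937;  α = 0.6063.
Bypass flow = 0.6063×2750 = 1667.2 kg/h.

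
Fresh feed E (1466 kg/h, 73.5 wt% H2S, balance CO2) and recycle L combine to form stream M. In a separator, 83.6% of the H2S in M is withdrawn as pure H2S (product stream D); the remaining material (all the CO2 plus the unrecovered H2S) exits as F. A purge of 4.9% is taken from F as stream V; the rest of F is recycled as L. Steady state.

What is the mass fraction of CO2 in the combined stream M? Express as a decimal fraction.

0.861

CO2 enters only via E and leaves only via the purge: 1466×0.265 = 0.049×(CO2 in F), and the separator passes all CO2, so CO2 in M = CO2 in F = 7928.4 kg/h.
H2S in M: m_A = 1466×0.735 + (1−0.049)·(1−0.836)·m_A, so m_A = 1077.5/0.8440 = 1276.6 kg/h.
M = 1276.6 + 7928.4 = 9205 kg/h.
CO2 fraction in M = 7928.4/9205 = 0.861.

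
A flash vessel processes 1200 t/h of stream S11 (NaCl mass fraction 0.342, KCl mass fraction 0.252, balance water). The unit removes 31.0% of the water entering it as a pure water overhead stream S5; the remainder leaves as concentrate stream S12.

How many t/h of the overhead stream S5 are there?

151 t/h

water entering = 1200×0.406 = 487.2 t/h; overhead removed = 0.310×487.2 = 151.03 t/h.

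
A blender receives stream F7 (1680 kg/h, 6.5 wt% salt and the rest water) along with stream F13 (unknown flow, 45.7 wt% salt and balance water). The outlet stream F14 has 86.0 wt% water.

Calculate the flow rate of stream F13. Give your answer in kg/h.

Let F13 be the unknown flow. Total out = 1680 + F13.
water balance: 1570.8 + 0.543·F13 = 0.860·(1680 + F13)
(0.543 − 0.860)·F13 = 0.860×1680 − 1570.8 = -126
F13 = -126 / -0.317 = 397.48 kg/h

397.5 kg/h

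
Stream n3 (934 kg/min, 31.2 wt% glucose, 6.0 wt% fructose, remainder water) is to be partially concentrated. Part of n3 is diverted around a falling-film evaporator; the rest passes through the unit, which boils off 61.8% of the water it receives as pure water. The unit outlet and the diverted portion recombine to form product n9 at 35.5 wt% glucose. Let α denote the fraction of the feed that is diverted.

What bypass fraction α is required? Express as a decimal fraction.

All 934×0.312 = 291.41 kg/min of glucose reaches n9, so n9 = 291.41/0.355 = 820.87 kg/min and vapour = 113.13 kg/min.
The evaporator receives (1−α)·934 of feed at 0.628 water and removes 0.618 of that water:
0.618×0.628×(1−α)×934 = 113.13
(1−α) = 113.13/362.49 = 0.3121;  α = 0.6879.

0.688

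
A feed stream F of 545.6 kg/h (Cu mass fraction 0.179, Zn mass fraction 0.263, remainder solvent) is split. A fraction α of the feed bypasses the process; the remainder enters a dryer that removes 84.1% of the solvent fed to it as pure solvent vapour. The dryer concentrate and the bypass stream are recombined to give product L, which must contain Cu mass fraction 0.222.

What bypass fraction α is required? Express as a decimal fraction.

All 545.6×0.179 = 97.662 kg/h of Cu reaches L, so L = 97.662/0.222 = 439.92 kg/h and vapour = 105.68 kg/h.
The evaporator receives (1−α)·545.6 of feed at 0.558 solvent and removes 0.841 of that solvent:
0.841×0.558×(1−α)×545.6 = 105.68
(1−α) = 105.68/256.04 = 0.4127;  α = 0.5873.

0.587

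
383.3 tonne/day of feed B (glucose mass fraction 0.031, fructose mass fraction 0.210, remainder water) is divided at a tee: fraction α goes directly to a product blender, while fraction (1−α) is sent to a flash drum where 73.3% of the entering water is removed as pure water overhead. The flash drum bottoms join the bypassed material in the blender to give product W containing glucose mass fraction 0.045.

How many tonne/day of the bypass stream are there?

All 383.3×0.031 = 11.882 tonne/day of glucose reaches W, so W = 11.882/0.045 = 264.05 tonne/day and vapour = 119.25 tonne/day.
The evaporator receives (1−α)·383.3 of feed at 0.759 water and removes 0.733 of that water:
0.733×0.759×(1−α)×383.3 = 119.25
(1−α) = 119.25/213.25 = 0.5592;  α = 0.4408.
Bypass flow = 0.4408×383.3 = 168.96 tonne/day.

169 tonne/day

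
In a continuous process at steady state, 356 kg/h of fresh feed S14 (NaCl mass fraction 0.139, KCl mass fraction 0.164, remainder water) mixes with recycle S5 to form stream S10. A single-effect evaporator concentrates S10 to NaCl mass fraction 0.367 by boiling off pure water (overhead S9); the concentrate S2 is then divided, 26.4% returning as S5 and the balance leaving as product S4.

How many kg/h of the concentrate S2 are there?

Overall NaCl balance (none leaves overhead): NaCl in fresh feed = NaCl in product, i.e. 356×0.139 = (1−0.264)·S2·0.367.
S2 = 49.484/(0.367×0.736) = 183.2 kg/h.

183.2 kg/h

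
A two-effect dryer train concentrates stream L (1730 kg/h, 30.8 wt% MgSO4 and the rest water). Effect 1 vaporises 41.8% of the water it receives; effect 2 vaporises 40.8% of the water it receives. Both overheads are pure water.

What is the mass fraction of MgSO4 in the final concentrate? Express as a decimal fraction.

water in feed = 1730×0.692 = 1197.2 kg/h.
After stage 1: water left = (1−0.418)×1197.2 = 696.75; stream total = 1229.6 kg/h.
After stage 2: water left = (1−0.408)×696.75 = 412.47; final concentrate = 945.31 kg/h.
MgSO4 fraction = 532.84/945.31 = 0.5637.

0.5637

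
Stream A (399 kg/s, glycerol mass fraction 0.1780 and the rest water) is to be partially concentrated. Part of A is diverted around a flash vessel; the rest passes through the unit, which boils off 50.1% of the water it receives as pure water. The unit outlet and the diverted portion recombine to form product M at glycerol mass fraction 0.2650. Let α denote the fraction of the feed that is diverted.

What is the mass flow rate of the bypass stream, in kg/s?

All 399×0.178 = 71.022 kg/s of glycerol reaches M, so M = 71.022/0.265 = 268.01 kg/s and vapour = 130.99 kg/s.
The evaporator receives (1−α)·399 of feed at 0.822 water and removes 0.501 of that water:
0.501×0.822×(1−α)×399 = 130.99
(1−α) = 130.99/164.32 = 0.7972;  α = 0.2028.
Bypass flow = 0.2028×399 = 80.92 kg/s.

80.92 kg/s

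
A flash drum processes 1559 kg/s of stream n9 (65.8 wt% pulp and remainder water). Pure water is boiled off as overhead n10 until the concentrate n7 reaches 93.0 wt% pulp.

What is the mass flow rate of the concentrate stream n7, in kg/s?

pulp is conserved: 1559×0.658 = 1025.8 kg/s all reports to the concentrate.
Concentrate = 1025.8/(target fraction) = 1103 kg/s.

1103 kg/s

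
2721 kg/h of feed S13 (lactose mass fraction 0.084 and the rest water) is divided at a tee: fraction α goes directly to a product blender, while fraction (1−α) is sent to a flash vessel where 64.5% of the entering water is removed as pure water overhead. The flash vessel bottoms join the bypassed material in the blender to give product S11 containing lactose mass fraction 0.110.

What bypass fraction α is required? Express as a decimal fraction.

All 2721×0.084 = 228.56 kg/h of lactose reaches S11, so S11 = 228.56/0.110 = 2077.9 kg/h and vapour = 643.15 kg/h.
The evaporator receives (1−α)·2721 of feed at 0.916 water and removes 0.645 of that water:
0.645×0.916×(1−α)×2721 = 643.15
(1−α) = 643.15/1607.6 = 0.4001;  α = 0.5999.

0.600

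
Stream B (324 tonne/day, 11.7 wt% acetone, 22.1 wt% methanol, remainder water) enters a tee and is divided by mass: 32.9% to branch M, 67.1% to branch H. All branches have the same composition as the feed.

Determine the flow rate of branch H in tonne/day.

Branch H flow = 0.671×324 = 217.4 tonne/day.

217.4 tonne/day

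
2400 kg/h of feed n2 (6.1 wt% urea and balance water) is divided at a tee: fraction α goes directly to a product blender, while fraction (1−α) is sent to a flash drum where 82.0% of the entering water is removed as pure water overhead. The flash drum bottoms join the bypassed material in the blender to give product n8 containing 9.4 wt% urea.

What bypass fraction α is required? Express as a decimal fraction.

All 2400×0.061 = 146.4 kg/h of urea reaches n8, so n8 = 146.4/0.094 = 1557.4 kg/h and vapour = 842.55 kg/h.
The evaporator receives (1−α)·2400 of feed at 0.939 water and removes 0.820 of that water:
0.820×0.939×(1−α)×2400 = 842.55
(1−α) = 842.55/1848 = 0.4559;  α = 0.5441.

0.544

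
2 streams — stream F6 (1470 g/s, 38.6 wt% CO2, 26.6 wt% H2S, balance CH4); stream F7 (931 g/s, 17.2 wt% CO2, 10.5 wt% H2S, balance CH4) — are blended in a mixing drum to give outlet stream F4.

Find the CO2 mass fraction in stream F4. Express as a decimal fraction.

Total flow out = 1470 + 931 = 2401 g/s.
CO2 in = 1470×0.386 + 931×0.172 = 727.55 g/s.
CO2 mass fraction in F4 = 727.55/2401 = 0.303.

0.303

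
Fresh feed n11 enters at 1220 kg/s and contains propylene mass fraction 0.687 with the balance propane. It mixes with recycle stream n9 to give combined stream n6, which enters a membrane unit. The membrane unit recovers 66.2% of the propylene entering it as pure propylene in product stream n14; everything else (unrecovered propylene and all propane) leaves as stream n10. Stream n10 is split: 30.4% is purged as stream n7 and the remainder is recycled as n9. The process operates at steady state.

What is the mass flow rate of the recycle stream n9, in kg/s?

propane enters only via n11 and leaves only via the purge: 1220×0.313 = 0.304×(propane in n10), and the membrane unit passes all propane, so propane in n6 = propane in n10 = 1256.1 kg/s.
propylene in n6: m_A = 1220×0.687 + (1−0.304)·(1−0.662)·m_A, so m_A = 838.14/0.7648 = 1096 kg/s.
n10 = (1−0.662)×1096 + 1256.1 = 1626.6 kg/s.
Recycle n9 = (1−0.304)×1626.6 = 1132.1 kg/s.

1132 kg/s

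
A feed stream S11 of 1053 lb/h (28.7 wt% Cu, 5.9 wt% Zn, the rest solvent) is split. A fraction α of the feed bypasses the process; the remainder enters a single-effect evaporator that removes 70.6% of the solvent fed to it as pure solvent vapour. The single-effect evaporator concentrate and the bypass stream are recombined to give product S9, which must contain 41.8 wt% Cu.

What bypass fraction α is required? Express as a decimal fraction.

All 1053×0.287 = 302.21 lb/h of Cu reaches S9, so S9 = 302.21/0.418 = 722.99 lb/h and vapour = 330.01 lb/h.
The evaporator receives (1−α)·1053 of feed at 0.654 solvent and removes 0.706 of that solvent:
0.706×0.654×(1−α)×1053 = 330.01
(1−α) = 330.01/486.2 = 0.6788;  α = 0.3212.

0.321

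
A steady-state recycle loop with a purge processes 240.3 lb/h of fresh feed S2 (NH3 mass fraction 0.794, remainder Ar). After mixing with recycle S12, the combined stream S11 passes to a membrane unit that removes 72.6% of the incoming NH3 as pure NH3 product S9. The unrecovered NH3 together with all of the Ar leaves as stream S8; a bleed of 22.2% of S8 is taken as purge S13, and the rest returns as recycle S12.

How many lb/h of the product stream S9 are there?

176 lb/h

NH3 in S11: m_A = 240.3×0.794 + (1−0.222)·(1−0.726)·m_A, so m_A = 190.8/0.7868 = 242.49 lb/h.
Product S9 = 0.726×242.49 = 176.05 lb/h.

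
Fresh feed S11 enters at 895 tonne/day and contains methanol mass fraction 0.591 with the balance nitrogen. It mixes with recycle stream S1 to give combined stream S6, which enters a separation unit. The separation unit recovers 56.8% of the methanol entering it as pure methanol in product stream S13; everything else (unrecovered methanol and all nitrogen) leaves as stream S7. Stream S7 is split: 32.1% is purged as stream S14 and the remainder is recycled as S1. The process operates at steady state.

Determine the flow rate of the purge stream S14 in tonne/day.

nitrogen enters only via S11 and leaves only via the purge: 895×0.409 = 0.321×(nitrogen in S7), and the separation unit passes all nitrogen, so nitrogen in S6 = nitrogen in S7 = 1140.4 tonne/day.
methanol in S6: m_A = 895×0.591 + (1−0.321)·(1−0.568)·m_A, so m_A = 528.94/0.7067 = 748.5 tonne/day.
S7 = (1−0.568)×748.5 + 1140.4 = 1463.7 tonne/day.
Purge S14 = 0.321×1463.7 = 469.85 tonne/day.

469.9 tonne/day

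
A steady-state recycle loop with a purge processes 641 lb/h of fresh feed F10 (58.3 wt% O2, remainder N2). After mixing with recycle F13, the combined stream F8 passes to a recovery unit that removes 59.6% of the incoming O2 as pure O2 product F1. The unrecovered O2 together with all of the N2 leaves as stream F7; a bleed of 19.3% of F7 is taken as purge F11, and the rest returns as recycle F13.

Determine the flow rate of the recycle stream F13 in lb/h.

1298 lb/h

N2 enters only via F10 and leaves only via the purge: 641×0.417 = 0.193×(N2 in F7), and the recovery unit passes all N2, so N2 in F8 = N2 in F7 = 1385 lb/h.
O2 in F8: m_A = 641×0.583 + (1−0.193)·(1−0.596)·m_A, so m_A = 373.7/0.6740 = 554.48 lb/h.
F7 = (1−0.596)×554.48 + 1385 = 1609 lb/h.
Recycle F13 = (1−0.193)×1609 = 1298.4 lb/h.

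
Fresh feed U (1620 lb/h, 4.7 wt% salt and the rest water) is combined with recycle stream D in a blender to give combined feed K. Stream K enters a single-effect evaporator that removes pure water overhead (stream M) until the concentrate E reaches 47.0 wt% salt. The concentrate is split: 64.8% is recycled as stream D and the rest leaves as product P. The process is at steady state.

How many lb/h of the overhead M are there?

Overall salt balance (none leaves overhead): salt in fresh feed = salt in product, i.e. 1620×0.047 = (1−0.648)·E·0.470.
E = 76.14/(0.470×0.352) = 460.23 lb/h.
Recycle D = 0.648×460.23 = 298.23 lb/h.
Combined feed K = 1620 + 298.23 = 1918.2 lb/h.
Overhead M = K − E = 1918.2 − 460.23 = 1458 lb/h.

1458 lb/h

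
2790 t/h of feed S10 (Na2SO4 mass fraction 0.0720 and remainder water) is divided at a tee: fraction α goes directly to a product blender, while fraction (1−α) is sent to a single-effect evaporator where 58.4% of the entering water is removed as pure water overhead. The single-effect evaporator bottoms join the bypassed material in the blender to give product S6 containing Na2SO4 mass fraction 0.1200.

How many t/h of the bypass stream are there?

730.8 t/h

All 2790×0.072 = 200.88 t/h of Na2SO4 reaches S6, so S6 = 200.88/0.120 = 1674 t/h and vapour = 1116 t/h.
The evaporator receives (1−α)·2790 of feed at 0.928 water and removes 0.584 of that water:
0.584×0.928×(1−α)×2790 = 1116
(1−α) = 1116/1512 = 0.7381;  α = 0.2619.
Bypass flow = 0.2619×2790 = 730.78 t/h.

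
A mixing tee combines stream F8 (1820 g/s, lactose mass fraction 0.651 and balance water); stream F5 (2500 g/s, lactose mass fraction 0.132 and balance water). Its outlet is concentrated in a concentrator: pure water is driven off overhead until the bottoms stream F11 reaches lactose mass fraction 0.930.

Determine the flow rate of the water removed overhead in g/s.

2691 g/s

lactose entering = 1820×0.651 + 2500×0.132 = 1514.8 g/s.
All lactose reports to F11, so F11 = 1514.8/0.930 = 1628.8 g/s.
Total feed = 4320 g/s; overhead = 4320 − 1628.8 = 2691.2 g/s.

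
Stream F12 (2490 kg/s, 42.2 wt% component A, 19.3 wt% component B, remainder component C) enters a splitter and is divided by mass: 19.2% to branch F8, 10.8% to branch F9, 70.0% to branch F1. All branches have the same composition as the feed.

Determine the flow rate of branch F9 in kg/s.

268.9 kg/s

Branch F9 flow = 0.108×2490 = 268.92 kg/s.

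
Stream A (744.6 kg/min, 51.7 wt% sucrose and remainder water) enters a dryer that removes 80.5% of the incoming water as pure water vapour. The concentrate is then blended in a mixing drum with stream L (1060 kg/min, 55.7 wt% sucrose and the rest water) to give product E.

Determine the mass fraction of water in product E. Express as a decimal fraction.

Vapour removed = 0.805×0.483×744.6 = 289.51 kg/min; concentrate = 455.09 kg/min.
water reaching the mixer = 70.13 (from concentrate) + 1060×0.443 = 539.71 kg/min.
Product flow = 455.09 + 1060 = 1515.1 kg/min; water fraction = 0.356.

0.356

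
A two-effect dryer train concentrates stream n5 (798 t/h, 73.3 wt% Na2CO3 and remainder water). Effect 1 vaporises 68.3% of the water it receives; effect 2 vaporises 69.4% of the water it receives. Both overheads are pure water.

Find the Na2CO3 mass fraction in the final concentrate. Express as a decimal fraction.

0.966

water in feed = 798×0.267 = 213.07 t/h.
After stage 1: water left = (1−0.683)×213.07 = 67.542; stream total = 652.48 t/h.
After stage 2: water left = (1−0.694)×67.542 = 20.668; final concentrate = 605.6 t/h.
Na2CO3 fraction = 584.93/605.6 = 0.966.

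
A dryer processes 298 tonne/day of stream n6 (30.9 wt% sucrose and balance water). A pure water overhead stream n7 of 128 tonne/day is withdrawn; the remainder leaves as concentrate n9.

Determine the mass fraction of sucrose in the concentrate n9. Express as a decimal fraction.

0.542

sucrose is not removed: 298×0.309 = 92.082 tonne/day of sucrose enters n9.
Concentrate = 298 − 128 = 170 tonne/day.
Mass fraction = 92.082/170 = 0.542.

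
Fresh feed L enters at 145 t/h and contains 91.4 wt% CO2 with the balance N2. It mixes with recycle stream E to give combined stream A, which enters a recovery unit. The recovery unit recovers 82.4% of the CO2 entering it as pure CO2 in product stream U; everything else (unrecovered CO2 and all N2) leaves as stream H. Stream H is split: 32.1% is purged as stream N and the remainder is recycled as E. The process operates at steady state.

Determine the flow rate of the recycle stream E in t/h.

44.36 t/h

N2 enters only via L and leaves only via the purge: 145×0.086 = 0.321×(N2 in H), and the recovery unit passes all N2, so N2 in A = N2 in H = 38.847 t/h.
CO2 in A: m_A = 145×0.914 + (1−0.321)·(1−0.824)·m_A, so m_A = 132.53/0.8805 = 150.52 t/h.
H = (1−0.824)×150.52 + 38.847 = 65.338 t/h.
Recycle E = (1−0.321)×65.338 = 44.365 t/h.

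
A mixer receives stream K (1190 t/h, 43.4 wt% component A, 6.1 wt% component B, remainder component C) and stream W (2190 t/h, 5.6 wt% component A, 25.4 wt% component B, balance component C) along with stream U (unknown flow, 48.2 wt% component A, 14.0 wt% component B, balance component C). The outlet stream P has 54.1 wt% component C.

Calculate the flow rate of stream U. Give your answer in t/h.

Let U be the unknown flow. Total out = 3380 + U.
component C balance: 2112.1 + 0.378·U = 0.541·(3380 + U)
(0.378 − 0.541)·U = 0.541×3380 − 2112.1 = -283.47
U = -283.47 / -0.163 = 1739.1 t/h

1739 t/h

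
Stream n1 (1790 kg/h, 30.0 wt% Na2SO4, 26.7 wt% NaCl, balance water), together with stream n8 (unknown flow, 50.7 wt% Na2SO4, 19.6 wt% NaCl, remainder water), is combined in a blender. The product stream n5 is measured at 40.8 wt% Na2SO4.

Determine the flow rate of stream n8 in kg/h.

1953 kg/h

Let n8 be the unknown flow. Total out = 1790 + n8.
Na2SO4 balance: 537 + 0.507·n8 = 0.408·(1790 + n8)
(0.507 − 0.408)·n8 = 0.408×1790 − 537 = 193.32
n8 = 193.32 / 0.099 = 1952.7 kg/h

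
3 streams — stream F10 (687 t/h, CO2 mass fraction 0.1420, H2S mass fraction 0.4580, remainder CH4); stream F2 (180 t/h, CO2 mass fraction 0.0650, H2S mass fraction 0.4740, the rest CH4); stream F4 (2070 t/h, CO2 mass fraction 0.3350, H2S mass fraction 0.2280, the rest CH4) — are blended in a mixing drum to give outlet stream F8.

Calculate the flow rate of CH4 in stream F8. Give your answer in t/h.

CH4 out = CH4 in = 687×0.400 + 180×0.461 + 2070×0.437 = 1262.4 t/h.

1262 t/h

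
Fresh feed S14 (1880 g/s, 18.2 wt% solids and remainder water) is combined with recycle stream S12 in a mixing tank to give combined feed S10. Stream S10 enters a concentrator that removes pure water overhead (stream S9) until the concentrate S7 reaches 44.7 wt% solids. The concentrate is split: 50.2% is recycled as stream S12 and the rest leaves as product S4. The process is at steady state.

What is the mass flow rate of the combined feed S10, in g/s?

2652 g/s

Overall solids balance (none leaves overhead): solids in fresh feed = solids in product, i.e. 1880×0.182 = (1−0.502)·S7·0.447.
S7 = 342.16/(0.447×0.498) = 1537.1 g/s.
Recycle S12 = 0.502×1537.1 = 771.61 g/s.
Combined feed S10 = 1880 + 771.61 = 2651.6 g/s.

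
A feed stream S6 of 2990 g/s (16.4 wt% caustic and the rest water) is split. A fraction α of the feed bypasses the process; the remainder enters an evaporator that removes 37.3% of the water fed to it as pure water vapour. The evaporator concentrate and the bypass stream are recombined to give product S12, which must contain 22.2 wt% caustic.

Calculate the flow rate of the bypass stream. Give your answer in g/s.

484.9 g/s

All 2990×0.164 = 490.36 g/s of caustic reaches S12, so S12 = 490.36/0.222 = 2208.8 g/s and vapour = 781.17 g/s.
The evaporator receives (1−α)·2990 of feed at 0.836 water and removes 0.373 of that water:
0.373×0.836×(1−α)×2990 = 781.17
(1−α) = 781.17/932.37 = 0.8378;  α = 0.1622.
Bypass flow = 0.1622×2990 = 484.87 g/s.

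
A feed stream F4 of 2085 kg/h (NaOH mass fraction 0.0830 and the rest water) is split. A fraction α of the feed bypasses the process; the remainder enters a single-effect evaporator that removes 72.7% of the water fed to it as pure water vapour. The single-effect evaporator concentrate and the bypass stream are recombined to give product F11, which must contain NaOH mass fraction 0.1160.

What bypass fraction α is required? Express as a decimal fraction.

All 2085×0.083 = 173.06 kg/h of NaOH reaches F11, so F11 = 173.06/0.116 = 1491.9 kg/h and vapour = 593.15 kg/h.
The evaporator receives (1−α)·2085 of feed at 0.917 water and removes 0.727 of that water:
0.727×0.917×(1−α)×2085 = 593.15
(1−α) = 593.15/1390 = 0.4267;  α = 0.5733.

0.573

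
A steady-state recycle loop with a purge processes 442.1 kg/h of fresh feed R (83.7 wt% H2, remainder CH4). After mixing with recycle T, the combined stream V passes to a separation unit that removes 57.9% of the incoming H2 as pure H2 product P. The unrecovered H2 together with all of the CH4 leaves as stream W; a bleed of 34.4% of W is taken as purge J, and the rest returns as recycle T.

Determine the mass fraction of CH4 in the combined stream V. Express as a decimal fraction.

CH4 enters only via R and leaves only via the purge: 442.1×0.163 = 0.344×(CH4 in W), and the separation unit passes all CH4, so CH4 in V = CH4 in W = 209.48 kg/h.
H2 in V: m_A = 442.1×0.837 + (1−0.344)·(1−0.579)·m_A, so m_A = 370.04/0.7238 = 511.23 kg/h.
V = 511.23 + 209.48 = 720.71 kg/h.
CH4 fraction in V = 209.48/720.71 = 0.2907.

0.2907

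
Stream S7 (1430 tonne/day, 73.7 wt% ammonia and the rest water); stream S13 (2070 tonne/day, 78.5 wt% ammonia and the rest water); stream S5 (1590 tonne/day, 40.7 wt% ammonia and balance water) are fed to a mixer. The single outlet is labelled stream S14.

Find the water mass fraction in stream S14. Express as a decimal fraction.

0.347

Total flow out = 1430 + 2070 + 1590 = 5090 tonne/day.
water in = 1430×0.263 + 2070×0.215 + 1590×0.593 = 1764 tonne/day.
water mass fraction in S14 = 1764/5090 = 0.347.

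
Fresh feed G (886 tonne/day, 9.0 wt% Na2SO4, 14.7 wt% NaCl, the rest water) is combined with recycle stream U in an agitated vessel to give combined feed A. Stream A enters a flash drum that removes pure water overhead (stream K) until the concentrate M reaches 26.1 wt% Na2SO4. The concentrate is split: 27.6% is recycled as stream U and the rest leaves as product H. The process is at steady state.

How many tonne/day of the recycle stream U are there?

116.5 tonne/day

Overall Na2SO4 balance (none leaves overhead): Na2SO4 in fresh feed = Na2SO4 in product, i.e. 886×0.090 = (1−0.276)·M·0.261.
M = 79.74/(0.261×0.724) = 421.99 tonne/day.
Recycle U = 0.276×421.99 = 116.47 tonne/day.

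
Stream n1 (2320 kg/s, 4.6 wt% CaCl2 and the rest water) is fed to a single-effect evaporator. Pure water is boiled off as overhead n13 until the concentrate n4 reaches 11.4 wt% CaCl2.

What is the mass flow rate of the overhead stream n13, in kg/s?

CaCl2 is conserved: 2320×0.046 = 106.72 kg/s all reports to the concentrate.
Concentrate = 106.72/(target fraction) = 936.14 kg/s.
Overhead = 2320 − 936.14 = 1383.9 kg/s.

1384 kg/s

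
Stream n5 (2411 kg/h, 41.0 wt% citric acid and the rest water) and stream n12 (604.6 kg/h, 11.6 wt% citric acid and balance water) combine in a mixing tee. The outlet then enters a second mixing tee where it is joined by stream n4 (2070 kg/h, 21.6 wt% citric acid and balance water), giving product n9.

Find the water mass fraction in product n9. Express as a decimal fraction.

0.704

Overall, product flow = 5085.6 kg/h.
water in = 2411×0.590 + 604.6×0.884 + 2070×0.784 = 3579.8 kg/h.
water fraction in n9 = 0.704.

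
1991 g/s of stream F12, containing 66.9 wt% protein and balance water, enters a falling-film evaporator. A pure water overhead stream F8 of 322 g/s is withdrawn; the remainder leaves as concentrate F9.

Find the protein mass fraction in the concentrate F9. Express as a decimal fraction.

protein is not removed: 1991×0.669 = 1332 g/s of protein enters F9.
Concentrate = 1991 − 322 = 1669 g/s.
Mass fraction = 1332/1669 = 0.7981.

0.7981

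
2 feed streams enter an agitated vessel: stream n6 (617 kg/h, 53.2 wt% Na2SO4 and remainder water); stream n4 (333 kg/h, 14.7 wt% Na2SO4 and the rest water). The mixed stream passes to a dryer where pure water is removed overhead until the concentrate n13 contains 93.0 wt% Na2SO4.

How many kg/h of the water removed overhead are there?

Na2SO4 entering = 617×0.532 + 333×0.147 = 377.2 kg/h.
All Na2SO4 reports to n13, so n13 = 377.2/0.930 = 405.59 kg/h.
Total feed = 950 kg/h; overhead = 950 − 405.59 = 544.41 kg/h.

544.4 kg/h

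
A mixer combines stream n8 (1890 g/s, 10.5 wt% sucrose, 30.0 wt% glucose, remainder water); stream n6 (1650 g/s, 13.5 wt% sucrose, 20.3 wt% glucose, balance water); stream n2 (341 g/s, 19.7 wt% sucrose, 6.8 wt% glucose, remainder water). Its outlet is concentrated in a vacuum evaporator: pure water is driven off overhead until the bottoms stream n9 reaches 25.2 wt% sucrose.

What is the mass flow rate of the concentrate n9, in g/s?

sucrose entering = 1890×0.105 + 1650×0.135 + 341×0.197 = 488.38 g/s.
All sucrose reports to n9, so n9 = 488.38/0.252 = 1938 g/s.

1938 g/s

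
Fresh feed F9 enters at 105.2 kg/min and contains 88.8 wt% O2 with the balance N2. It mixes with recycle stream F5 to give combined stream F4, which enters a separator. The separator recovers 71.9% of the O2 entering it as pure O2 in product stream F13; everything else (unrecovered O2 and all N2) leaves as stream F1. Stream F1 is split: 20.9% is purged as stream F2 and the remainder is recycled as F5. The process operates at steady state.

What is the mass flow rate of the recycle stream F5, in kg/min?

N2 enters only via F9 and leaves only via the purge: 105.2×0.112 = 0.209×(N2 in F1), and the separator passes all N2, so N2 in F4 = N2 in F1 = 56.375 kg/min.
O2 in F4: m_A = 105.2×0.888 + (1−0.209)·(1−0.719)·m_A, so m_A = 93.418/0.7777 = 120.12 kg/min.
F1 = (1−0.719)×120.12 + 56.375 = 90.128 kg/min.
Recycle F5 = (1−0.209)×90.128 = 71.291 kg/min.

71.29 kg/min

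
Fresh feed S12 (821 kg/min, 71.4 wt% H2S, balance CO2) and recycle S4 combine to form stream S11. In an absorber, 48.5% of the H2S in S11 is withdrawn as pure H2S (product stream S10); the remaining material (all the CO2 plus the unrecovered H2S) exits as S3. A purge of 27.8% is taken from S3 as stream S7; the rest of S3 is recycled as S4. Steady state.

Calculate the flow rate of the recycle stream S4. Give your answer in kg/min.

CO2 enters only via S12 and leaves only via the purge: 821×0.286 = 0.278×(CO2 in S3), and the absorber passes all CO2, so CO2 in S11 = CO2 in S3 = 844.63 kg/min.
H2S in S11: m_A = 821×0.714 + (1−0.278)·(1−0.485)·m_A, so m_A = 586.19/0.6282 = 933.18 kg/min.
S3 = (1−0.485)×933.18 + 844.63 = 1325.2 kg/min.
Recycle S4 = (1−0.278)×1325.2 = 956.8 kg/min.

956.8 kg/min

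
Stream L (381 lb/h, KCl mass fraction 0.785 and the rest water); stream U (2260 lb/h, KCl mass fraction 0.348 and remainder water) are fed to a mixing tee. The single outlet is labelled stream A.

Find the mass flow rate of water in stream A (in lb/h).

1555 lb/h

water out = water in = 381×0.215 + 2260×0.652 = 1555.4 lb/h.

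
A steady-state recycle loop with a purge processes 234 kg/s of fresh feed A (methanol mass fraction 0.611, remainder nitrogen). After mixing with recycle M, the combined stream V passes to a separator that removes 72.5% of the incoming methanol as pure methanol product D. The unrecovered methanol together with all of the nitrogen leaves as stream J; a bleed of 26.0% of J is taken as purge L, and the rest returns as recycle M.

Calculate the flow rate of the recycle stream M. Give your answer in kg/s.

295.6 kg/s

nitrogen enters only via A and leaves only via the purge: 234×0.389 = 0.260×(nitrogen in J), and the separator passes all nitrogen, so nitrogen in V = nitrogen in J = 350.1 kg/s.
methanol in V: m_A = 234×0.611 + (1−0.260)·(1−0.725)·m_A, so m_A = 142.97/0.7965 = 179.5 kg/s.
J = (1−0.725)×179.5 + 350.1 = 399.46 kg/s.
Recycle M = (1−0.260)×399.46 = 295.6 kg/s.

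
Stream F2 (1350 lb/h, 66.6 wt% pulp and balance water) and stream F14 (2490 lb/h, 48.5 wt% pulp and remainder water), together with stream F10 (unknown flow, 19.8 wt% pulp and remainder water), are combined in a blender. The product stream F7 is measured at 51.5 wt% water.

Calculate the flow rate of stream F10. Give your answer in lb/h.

Let F10 be the unknown flow. Total out = 3840 + F10.
water balance: 1733.3 + 0.802·F10 = 0.515·(3840 + F10)
(0.802 − 0.515)·F10 = 0.515×3840 − 1733.3 = 244.35
F10 = 244.35 / 0.287 = 851.39 lb/h

851.4 lb/h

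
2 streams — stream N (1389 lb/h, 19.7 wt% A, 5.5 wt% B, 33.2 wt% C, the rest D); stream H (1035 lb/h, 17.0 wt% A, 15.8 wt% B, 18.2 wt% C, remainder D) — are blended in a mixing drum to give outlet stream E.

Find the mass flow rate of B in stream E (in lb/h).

B out = B in = 1389×0.055 + 1035×0.158 = 239.93 lb/h.

239.9 lb/h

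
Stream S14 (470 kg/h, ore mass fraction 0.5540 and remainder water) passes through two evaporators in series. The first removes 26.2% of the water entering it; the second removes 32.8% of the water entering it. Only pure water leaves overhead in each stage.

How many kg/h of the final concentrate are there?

364.3 kg/h

water in feed = 470×0.446 = 209.62 kg/h.
After stage 1: water left = (1−0.262)×209.62 = 154.7; stream total = 415.08 kg/h.
After stage 2: water left = (1−0.328)×154.7 = 103.96; final concentrate = 364.34 kg/h.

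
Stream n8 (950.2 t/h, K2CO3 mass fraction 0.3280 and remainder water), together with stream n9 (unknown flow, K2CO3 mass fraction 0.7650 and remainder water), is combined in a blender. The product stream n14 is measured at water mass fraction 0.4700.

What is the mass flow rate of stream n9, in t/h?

Let n9 be the unknown flow. Total out = 950.2 + n9.
water balance: 638.53 + 0.235·n9 = 0.470·(950.2 + n9)
(0.235 − 0.470)·n9 = 0.470×950.2 − 638.53 = -191.94
n9 = -191.94 / -0.235 = 816.77 t/h

816.8 t/h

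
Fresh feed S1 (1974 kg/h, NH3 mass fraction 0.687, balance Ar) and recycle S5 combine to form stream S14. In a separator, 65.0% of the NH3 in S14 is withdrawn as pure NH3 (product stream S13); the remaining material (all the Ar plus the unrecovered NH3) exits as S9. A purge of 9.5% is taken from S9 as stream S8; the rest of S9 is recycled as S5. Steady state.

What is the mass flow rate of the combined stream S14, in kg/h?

8489 kg/h

Ar enters only via S1 and leaves only via the purge: 1974×0.313 = 0.095×(Ar in S9), and the separator passes all Ar, so Ar in S14 = Ar in S9 = 6503.8 kg/h.
NH3 in S14: m_A = 1974×0.687 + (1−0.095)·(1−0.650)·m_A, so m_A = 1356.1/0.6833 = 1984.8 kg/h.
S14 = 1984.8 + 6503.8 = 8488.6 kg/h.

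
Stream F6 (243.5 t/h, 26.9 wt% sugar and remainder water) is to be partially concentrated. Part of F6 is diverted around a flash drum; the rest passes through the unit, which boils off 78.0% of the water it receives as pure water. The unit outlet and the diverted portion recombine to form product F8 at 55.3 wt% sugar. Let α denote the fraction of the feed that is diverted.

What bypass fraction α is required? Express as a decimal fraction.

0.099

All 243.5×0.269 = 65.502 t/h of sugar reaches F8, so F8 = 65.502/0.553 = 118.45 t/h and vapour = 125.05 t/h.
The evaporator receives (1−α)·243.5 of feed at 0.731 water and removes 0.780 of that water:
0.780×0.731×(1−α)×243.5 = 125.05
(1−α) = 125.05/138.84 = 0.9007;  α = 0.0993.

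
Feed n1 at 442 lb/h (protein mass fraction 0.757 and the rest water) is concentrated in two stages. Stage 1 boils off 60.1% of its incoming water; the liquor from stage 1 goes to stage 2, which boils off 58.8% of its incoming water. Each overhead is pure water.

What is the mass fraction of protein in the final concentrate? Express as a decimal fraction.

water in feed = 442×0.243 = 107.41 lb/h.
After stage 1: water left = (1−0.601)×107.41 = 42.855; stream total = 377.45 lb/h.
After stage 2: water left = (1−0.588)×42.855 = 17.656; final concentrate = 352.25 lb/h.
protein fraction = 334.59/352.25 = 0.950.

0.950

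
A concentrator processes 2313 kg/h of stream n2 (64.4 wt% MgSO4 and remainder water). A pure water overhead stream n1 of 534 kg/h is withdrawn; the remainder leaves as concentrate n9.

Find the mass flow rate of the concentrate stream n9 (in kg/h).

1779 kg/h

Concentrate = 2313 − 534 = 1779 kg/h.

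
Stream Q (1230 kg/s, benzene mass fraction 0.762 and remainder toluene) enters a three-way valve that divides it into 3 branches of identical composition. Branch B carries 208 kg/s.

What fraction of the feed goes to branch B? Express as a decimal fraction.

0.169

Fraction to B = 208/1230 = 0.1691.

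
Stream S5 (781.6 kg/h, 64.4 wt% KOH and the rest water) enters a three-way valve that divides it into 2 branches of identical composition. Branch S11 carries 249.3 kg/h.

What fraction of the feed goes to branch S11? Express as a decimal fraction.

0.319

Fraction to S11 = 249.3/781.6 = 0.3190.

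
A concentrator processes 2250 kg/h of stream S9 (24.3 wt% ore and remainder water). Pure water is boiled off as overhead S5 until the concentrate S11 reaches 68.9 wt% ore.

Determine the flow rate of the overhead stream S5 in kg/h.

1456 kg/h

ore is conserved: 2250×0.243 = 546.75 kg/h all reports to the concentrate.
Concentrate = 546.75/(target fraction) = 793.54 kg/h.
Overhead = 2250 − 793.54 = 1456.5 kg/h.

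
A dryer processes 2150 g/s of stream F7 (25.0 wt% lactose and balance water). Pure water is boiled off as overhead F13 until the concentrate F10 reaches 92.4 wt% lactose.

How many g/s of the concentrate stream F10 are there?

lactose is conserved: 2150×0.250 = 537.5 g/s all reports to the concentrate.
Concentrate = 537.5/(target fraction) = 581.71 g/s.

581.7 g/s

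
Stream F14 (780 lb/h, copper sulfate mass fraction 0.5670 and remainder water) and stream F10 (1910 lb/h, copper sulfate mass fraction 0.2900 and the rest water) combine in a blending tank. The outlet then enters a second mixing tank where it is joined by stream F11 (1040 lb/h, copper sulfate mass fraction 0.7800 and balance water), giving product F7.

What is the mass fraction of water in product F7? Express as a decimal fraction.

0.5155

Overall, product flow = 3730 lb/h.
water in = 780×0.433 + 1910×0.710 + 1040×0.220 = 1922.6 lb/h.
water fraction in F7 = 0.5155.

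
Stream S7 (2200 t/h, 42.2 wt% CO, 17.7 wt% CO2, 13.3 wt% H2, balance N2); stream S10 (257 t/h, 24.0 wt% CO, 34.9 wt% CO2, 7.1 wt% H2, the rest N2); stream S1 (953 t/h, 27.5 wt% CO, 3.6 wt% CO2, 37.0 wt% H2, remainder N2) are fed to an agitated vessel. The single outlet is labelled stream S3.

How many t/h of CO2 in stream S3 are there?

513.4 t/h

CO2 out = CO2 in = 2200×0.177 + 257×0.349 + 953×0.036 = 513.4 t/h.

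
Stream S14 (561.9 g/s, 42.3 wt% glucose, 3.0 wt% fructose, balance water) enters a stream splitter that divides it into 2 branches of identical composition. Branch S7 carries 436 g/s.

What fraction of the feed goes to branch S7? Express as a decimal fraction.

Fraction to S7 = 436/561.9 = 0.7759.

0.776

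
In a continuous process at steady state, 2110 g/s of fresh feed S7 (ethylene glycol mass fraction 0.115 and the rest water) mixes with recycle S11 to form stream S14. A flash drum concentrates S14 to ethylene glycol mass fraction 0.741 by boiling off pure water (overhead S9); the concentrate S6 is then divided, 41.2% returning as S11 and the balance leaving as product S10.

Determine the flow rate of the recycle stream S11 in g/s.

229.4 g/s

Overall ethylene glycol balance (none leaves overhead): ethylene glycol in fresh feed = ethylene glycol in product, i.e. 2110×0.115 = (1−0.412)·S6·0.741.
S6 = 242.65/(0.741×0.588) = 556.91 g/s.
Recycle S11 = 0.412×556.91 = 229.45 g/s.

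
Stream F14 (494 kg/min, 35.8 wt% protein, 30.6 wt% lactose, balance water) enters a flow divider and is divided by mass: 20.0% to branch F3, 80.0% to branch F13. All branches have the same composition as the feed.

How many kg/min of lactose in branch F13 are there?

Branch F13 total = 0.800×494 = 395.2 kg/min.
lactose in F13 = 0.306×395.2 = 120.93 kg/min.

120.9 kg/min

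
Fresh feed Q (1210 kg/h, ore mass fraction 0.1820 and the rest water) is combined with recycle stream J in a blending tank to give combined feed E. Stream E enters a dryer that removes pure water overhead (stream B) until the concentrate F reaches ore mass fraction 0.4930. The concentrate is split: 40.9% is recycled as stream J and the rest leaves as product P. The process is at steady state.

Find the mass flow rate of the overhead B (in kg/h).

763.3 kg/h

Overall ore balance (none leaves overhead): ore in fresh feed = ore in product, i.e. 1210×0.182 = (1−0.409)·F·0.493.
F = 220.22/(0.493×0.591) = 755.83 kg/h.
Recycle J = 0.409×755.83 = 309.13 kg/h.
Combined feed E = 1210 + 309.13 = 1519.1 kg/h.
Overhead B = E − F = 1519.1 − 755.83 = 763.31 kg/h.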